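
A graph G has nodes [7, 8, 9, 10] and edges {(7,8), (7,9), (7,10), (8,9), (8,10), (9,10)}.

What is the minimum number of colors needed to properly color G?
Clique number ω(G) = 4 (lower bound: χ ≥ ω).
The clique on [7, 8, 9, 10] has size 4, forcing χ ≥ 4, and the coloring below uses 4 colors, so χ(G) = 4.
A valid 4-coloring: color 1: [8]; color 2: [9]; color 3: [7]; color 4: [10].

χ(G) = 4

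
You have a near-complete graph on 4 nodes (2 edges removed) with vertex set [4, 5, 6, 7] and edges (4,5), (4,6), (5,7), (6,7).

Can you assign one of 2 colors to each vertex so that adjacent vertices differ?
Yes, G is 2-colorable

A valid 2-coloring: color 1: [5, 6]; color 2: [4, 7].
(χ(G) = 2 ≤ 2.)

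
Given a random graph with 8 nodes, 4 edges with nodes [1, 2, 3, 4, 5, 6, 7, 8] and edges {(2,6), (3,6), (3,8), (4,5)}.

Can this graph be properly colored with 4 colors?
Yes, G is 4-colorable

A valid 4-coloring: color 1: [1, 2, 3, 4, 7]; color 2: [5, 6, 8].
(χ(G) = 2 ≤ 4.)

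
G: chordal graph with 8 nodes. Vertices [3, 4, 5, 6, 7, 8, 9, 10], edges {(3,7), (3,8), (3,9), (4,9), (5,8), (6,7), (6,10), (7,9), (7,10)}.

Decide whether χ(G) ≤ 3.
Yes, G is 3-colorable

A valid 3-coloring: color 1: [4, 7, 8]; color 2: [5, 6, 9]; color 3: [3, 10].
(χ(G) = 3 ≤ 3.)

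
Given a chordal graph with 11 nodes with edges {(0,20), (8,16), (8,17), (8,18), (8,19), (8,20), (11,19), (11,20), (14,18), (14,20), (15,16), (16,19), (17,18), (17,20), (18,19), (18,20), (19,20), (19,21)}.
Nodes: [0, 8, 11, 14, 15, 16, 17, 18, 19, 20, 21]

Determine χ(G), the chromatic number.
Clique number ω(G) = 4 (lower bound: χ ≥ ω).
The clique on [8, 17, 18, 20] has size 4, forcing χ ≥ 4, and the coloring below uses 4 colors, so χ(G) = 4.
A valid 4-coloring: color 1: [16, 20, 21]; color 2: [0, 14, 15, 17, 19]; color 3: [11, 18]; color 4: [8].

χ(G) = 4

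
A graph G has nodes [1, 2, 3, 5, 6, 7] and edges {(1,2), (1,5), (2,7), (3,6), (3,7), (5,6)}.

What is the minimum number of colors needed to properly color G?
χ(G) = 2

Clique number ω(G) = 2 (lower bound: χ ≥ ω).
The graph is bipartite (no odd cycle), so 2 colors suffice: χ(G) = 2.
A valid 2-coloring: color 1: [1, 6, 7]; color 2: [2, 3, 5].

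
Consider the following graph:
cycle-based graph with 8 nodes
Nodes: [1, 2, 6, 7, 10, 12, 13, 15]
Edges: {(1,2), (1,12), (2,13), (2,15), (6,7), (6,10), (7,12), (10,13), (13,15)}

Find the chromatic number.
Clique number ω(G) = 3 (lower bound: χ ≥ ω).
The clique on [2, 13, 15] has size 3, forcing χ ≥ 3, and the coloring below uses 3 colors, so χ(G) = 3.
A valid 3-coloring: color 1: [2, 7, 10]; color 2: [1, 6, 13]; color 3: [12, 15].

χ(G) = 3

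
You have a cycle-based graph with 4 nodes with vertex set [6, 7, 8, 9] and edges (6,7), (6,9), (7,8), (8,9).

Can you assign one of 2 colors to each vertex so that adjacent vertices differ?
Yes, G is 2-colorable

A valid 2-coloring: color 1: [7, 9]; color 2: [6, 8].
(χ(G) = 2 ≤ 2.)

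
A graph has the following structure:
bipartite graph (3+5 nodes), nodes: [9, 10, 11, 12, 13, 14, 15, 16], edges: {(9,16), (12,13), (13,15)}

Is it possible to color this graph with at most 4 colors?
A valid 4-coloring: color 1: [9, 10, 11, 13, 14]; color 2: [12, 15, 16].
(χ(G) = 2 ≤ 4.)

Yes, G is 4-colorable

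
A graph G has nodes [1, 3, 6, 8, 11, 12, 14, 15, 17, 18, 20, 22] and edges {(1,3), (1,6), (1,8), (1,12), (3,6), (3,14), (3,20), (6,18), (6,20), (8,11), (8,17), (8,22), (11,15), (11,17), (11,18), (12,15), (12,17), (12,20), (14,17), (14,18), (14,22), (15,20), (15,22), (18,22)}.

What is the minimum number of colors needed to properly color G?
Clique number ω(G) = 3 (lower bound: χ ≥ ω).
The clique on [1, 3, 6] has size 3, forcing χ ≥ 3, and the coloring below uses 3 colors, so χ(G) = 3.
A valid 3-coloring: color 1: [3, 15, 17, 18]; color 2: [6, 8, 12, 14]; color 3: [1, 11, 20, 22].

χ(G) = 3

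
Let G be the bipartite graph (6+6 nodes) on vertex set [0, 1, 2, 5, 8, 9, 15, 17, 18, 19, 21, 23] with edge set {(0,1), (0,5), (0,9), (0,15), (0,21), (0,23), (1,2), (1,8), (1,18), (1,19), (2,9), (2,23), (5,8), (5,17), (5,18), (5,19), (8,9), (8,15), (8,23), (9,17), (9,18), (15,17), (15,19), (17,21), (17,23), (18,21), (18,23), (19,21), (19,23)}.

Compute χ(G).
χ(G) = 2

Clique number ω(G) = 2 (lower bound: χ ≥ ω).
The graph is bipartite (no odd cycle), so 2 colors suffice: χ(G) = 2.
A valid 2-coloring: color 1: [0, 2, 8, 17, 18, 19]; color 2: [1, 5, 9, 15, 21, 23].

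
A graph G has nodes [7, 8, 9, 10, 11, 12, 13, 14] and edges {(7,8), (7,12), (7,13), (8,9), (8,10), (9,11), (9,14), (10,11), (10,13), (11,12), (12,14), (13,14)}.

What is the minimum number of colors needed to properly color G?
Clique number ω(G) = 2 (lower bound: χ ≥ ω).
Odd cycle [12, 14, 9, 8, 7] needs 3 colors (χ ≥ 3).
The coloring below uses 3 colors, so χ(G) = 3.
A valid 3-coloring: color 1: [8, 11, 13]; color 2: [9, 10, 12]; color 3: [7, 14].

χ(G) = 3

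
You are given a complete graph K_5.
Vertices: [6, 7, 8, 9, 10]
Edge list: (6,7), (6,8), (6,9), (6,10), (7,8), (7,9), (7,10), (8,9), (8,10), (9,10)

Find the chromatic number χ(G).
χ(G) = 5

Clique number ω(G) = 5 (lower bound: χ ≥ ω).
The clique on [6, 7, 8, 9, 10] has size 5, forcing χ ≥ 5, and the coloring below uses 5 colors, so χ(G) = 5.
A valid 5-coloring: color 1: [6]; color 2: [9]; color 3: [8]; color 4: [7]; color 5: [10].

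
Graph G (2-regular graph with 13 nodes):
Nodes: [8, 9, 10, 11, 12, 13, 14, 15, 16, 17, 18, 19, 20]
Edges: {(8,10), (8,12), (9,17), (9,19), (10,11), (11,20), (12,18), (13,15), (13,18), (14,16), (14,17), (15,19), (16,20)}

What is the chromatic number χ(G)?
χ(G) = 3

Clique number ω(G) = 2 (lower bound: χ ≥ ω).
Odd cycle [20, 11, 10, 8, 12, 18, 13, 15, 19, 9, 17, 14, 16] needs 3 colors (χ ≥ 3).
The coloring below uses 3 colors, so χ(G) = 3.
A valid 3-coloring: color 1: [9, 10, 12, 14, 15, 20]; color 2: [8, 11, 13, 16, 17, 19]; color 3: [18].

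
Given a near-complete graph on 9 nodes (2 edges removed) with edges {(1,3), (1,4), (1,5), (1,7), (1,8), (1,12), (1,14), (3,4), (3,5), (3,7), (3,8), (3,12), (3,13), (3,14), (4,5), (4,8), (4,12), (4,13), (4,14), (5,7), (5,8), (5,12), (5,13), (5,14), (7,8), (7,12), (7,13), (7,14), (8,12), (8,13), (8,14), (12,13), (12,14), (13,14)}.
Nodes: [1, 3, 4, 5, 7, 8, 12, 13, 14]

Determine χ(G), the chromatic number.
Clique number ω(G) = 7 (lower bound: χ ≥ ω).
The clique on [1, 3, 4, 5, 8, 12, 14] has size 7, forcing χ ≥ 7, and the coloring below uses 7 colors, so χ(G) = 7.
A valid 7-coloring: color 1: [3]; color 2: [14]; color 3: [8]; color 4: [5]; color 5: [12]; color 6: [1, 13]; color 7: [4, 7].

χ(G) = 7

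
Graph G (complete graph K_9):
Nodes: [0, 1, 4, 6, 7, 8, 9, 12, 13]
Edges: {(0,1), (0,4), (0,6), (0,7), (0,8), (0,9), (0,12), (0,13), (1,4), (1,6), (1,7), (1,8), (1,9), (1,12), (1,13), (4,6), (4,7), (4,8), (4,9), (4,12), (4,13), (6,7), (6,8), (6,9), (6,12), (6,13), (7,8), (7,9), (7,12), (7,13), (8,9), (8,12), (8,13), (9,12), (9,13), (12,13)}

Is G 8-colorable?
No, G is not 8-colorable

The clique on vertices [0, 1, 4, 6, 7, 8, 9, 12, 13] has size 9 > 8, so it alone needs 9 colors.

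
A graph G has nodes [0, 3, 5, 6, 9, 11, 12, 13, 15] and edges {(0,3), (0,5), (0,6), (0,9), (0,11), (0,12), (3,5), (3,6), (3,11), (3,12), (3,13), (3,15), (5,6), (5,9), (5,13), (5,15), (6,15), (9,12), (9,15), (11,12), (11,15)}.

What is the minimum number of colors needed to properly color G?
χ(G) = 4

Clique number ω(G) = 4 (lower bound: χ ≥ ω).
The clique on [0, 3, 11, 12] has size 4, forcing χ ≥ 4, and the coloring below uses 4 colors, so χ(G) = 4.
A valid 4-coloring: color 1: [3, 9]; color 2: [5, 12]; color 3: [0, 13, 15]; color 4: [6, 11].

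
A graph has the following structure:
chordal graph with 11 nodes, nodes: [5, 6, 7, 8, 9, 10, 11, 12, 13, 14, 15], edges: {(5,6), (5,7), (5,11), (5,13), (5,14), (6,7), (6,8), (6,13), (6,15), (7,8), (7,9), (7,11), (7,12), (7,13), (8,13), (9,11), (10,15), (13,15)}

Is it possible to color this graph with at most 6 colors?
Yes, G is 6-colorable

A valid 6-coloring: color 1: [7, 14, 15]; color 2: [6, 10, 11, 12]; color 3: [9, 13]; color 4: [5, 8].
(χ(G) = 4 ≤ 6.)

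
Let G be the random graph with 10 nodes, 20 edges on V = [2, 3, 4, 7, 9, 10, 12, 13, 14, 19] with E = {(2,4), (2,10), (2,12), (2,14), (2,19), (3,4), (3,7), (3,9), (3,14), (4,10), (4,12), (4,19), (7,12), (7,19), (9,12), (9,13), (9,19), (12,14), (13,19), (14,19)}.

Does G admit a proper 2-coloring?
The clique on vertices [9, 13, 19] has size 3 > 2, so it alone needs 3 colors.

No, G is not 2-colorable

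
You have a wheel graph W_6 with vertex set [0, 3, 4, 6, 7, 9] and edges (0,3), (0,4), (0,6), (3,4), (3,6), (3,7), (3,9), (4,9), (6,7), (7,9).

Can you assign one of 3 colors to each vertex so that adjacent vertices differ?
Odd cycle [6, 7, 9, 4, 0] needs 3 colors (χ ≥ 3).
Vertex 3 is adjacent to every vertex of [0, 4, 6, 7, 9], which already need 3 colors among themselves, so 3 needs a new color (χ ≥ 4).
Hence χ(G) ≥ 4 > 3, so no proper 3-coloring exists.

No, G is not 3-colorable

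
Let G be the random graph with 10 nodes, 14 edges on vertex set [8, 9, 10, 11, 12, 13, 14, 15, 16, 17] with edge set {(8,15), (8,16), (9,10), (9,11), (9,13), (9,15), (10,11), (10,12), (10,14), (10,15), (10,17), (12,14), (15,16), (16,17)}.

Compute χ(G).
Clique number ω(G) = 3 (lower bound: χ ≥ ω).
The clique on [8, 15, 16] has size 3, forcing χ ≥ 3, and the coloring below uses 3 colors, so χ(G) = 3.
A valid 3-coloring: color 1: [10, 13, 16]; color 2: [8, 9, 14, 17]; color 3: [11, 12, 15].

χ(G) = 3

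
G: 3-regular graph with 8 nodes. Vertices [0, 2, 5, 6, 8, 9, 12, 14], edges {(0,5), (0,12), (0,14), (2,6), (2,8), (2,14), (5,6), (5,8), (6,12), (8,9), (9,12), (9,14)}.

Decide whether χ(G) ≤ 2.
No, G is not 2-colorable

Odd cycle [14, 2, 8, 5, 0] needs 3 colors (χ ≥ 3).
Hence χ(G) ≥ 3 > 2, so no proper 2-coloring exists.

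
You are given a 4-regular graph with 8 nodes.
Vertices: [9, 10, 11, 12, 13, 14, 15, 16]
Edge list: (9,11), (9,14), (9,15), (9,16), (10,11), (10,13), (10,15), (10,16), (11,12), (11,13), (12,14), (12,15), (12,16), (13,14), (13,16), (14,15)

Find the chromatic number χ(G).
χ(G) = 3

Clique number ω(G) = 3 (lower bound: χ ≥ ω).
The clique on [9, 14, 15] has size 3, forcing χ ≥ 3, and the coloring below uses 3 colors, so χ(G) = 3.
A valid 3-coloring: color 1: [9, 10, 12]; color 2: [13, 15]; color 3: [11, 14, 16].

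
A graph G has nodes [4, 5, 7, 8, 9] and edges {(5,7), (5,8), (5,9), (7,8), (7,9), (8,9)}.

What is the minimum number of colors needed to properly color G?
Clique number ω(G) = 4 (lower bound: χ ≥ ω).
The clique on [5, 7, 8, 9] has size 4, forcing χ ≥ 4, and the coloring below uses 4 colors, so χ(G) = 4.
A valid 4-coloring: color 1: [4, 8]; color 2: [9]; color 3: [7]; color 4: [5].

χ(G) = 4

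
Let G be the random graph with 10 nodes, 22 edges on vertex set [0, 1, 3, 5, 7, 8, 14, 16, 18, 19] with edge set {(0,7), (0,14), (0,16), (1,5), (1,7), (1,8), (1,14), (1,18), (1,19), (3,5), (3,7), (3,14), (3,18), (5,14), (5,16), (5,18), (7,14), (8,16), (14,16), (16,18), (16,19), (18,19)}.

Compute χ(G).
χ(G) = 4

Clique number ω(G) = 3 (lower bound: χ ≥ ω).
Odd cycle [0, 7, 3, 5, 16] needs 3 colors (χ ≥ 3).
Vertex 14 is adjacent to every vertex of [0, 3, 5, 7, 16], which already need 3 colors among themselves, so 14 needs a new color (χ ≥ 4).
The coloring below uses 4 colors, so χ(G) = 4.
A valid 4-coloring: color 1: [1, 3, 16]; color 2: [8, 14, 18]; color 3: [5, 7, 19]; color 4: [0].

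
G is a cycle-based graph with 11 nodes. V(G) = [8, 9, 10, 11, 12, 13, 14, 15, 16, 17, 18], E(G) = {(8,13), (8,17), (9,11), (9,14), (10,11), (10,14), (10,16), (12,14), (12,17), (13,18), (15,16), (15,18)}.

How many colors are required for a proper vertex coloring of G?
Clique number ω(G) = 2 (lower bound: χ ≥ ω).
Odd cycle [18, 13, 8, 17, 12, 14, 10, 16, 15] needs 3 colors (χ ≥ 3).
The coloring below uses 3 colors, so χ(G) = 3.
A valid 3-coloring: color 1: [8, 11, 14, 16, 18]; color 2: [9, 10, 13, 15, 17]; color 3: [12].

χ(G) = 3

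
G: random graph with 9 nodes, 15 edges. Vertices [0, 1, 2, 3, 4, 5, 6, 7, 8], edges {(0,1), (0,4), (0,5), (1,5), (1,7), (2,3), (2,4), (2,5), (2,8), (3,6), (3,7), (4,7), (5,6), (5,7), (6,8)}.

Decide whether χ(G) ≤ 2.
No, G is not 2-colorable

The clique on vertices [0, 1, 5] has size 3 > 2, so it alone needs 3 colors.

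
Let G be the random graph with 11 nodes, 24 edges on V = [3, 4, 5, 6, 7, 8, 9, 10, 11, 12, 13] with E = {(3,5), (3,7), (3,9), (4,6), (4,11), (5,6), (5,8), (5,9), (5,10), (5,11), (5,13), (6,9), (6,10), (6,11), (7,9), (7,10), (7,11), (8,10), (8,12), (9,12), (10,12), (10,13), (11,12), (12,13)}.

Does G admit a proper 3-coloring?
Yes, G is 3-colorable

A valid 3-coloring: color 1: [4, 5, 7, 12]; color 2: [9, 10, 11]; color 3: [3, 6, 8, 13].
(χ(G) = 3 ≤ 3.)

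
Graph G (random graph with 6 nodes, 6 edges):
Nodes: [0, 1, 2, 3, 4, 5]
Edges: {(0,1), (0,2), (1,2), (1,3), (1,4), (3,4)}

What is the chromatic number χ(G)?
χ(G) = 3

Clique number ω(G) = 3 (lower bound: χ ≥ ω).
The clique on [0, 1, 2] has size 3, forcing χ ≥ 3, and the coloring below uses 3 colors, so χ(G) = 3.
A valid 3-coloring: color 1: [1, 5]; color 2: [0, 3]; color 3: [2, 4].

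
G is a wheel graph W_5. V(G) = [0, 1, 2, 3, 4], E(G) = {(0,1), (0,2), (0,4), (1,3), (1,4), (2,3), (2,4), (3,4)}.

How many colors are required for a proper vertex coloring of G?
χ(G) = 3

Clique number ω(G) = 3 (lower bound: χ ≥ ω).
The clique on [0, 1, 4] has size 3, forcing χ ≥ 3, and the coloring below uses 3 colors, so χ(G) = 3.
A valid 3-coloring: color 1: [4]; color 2: [0, 3]; color 3: [1, 2].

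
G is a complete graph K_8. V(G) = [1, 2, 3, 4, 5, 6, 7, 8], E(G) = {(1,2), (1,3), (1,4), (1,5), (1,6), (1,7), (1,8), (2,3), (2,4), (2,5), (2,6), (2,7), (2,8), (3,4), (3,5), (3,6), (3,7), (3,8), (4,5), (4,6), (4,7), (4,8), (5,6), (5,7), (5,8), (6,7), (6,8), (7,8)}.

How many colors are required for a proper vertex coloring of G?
χ(G) = 8

Clique number ω(G) = 8 (lower bound: χ ≥ ω).
The clique on [1, 2, 3, 4, 5, 6, 7, 8] has size 8, forcing χ ≥ 8, and the coloring below uses 8 colors, so χ(G) = 8.
A valid 8-coloring: color 1: [6]; color 2: [4]; color 3: [3]; color 4: [2]; color 5: [7]; color 6: [8]; color 7: [5]; color 8: [1].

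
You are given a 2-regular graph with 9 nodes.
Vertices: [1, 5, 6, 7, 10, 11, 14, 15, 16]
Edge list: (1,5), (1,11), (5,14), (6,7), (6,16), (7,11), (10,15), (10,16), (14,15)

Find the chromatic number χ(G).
Clique number ω(G) = 2 (lower bound: χ ≥ ω).
Odd cycle [10, 16, 6, 7, 11, 1, 5, 14, 15] needs 3 colors (χ ≥ 3).
The coloring below uses 3 colors, so χ(G) = 3.
A valid 3-coloring: color 1: [6, 10, 11, 14]; color 2: [1, 7, 15, 16]; color 3: [5].

χ(G) = 3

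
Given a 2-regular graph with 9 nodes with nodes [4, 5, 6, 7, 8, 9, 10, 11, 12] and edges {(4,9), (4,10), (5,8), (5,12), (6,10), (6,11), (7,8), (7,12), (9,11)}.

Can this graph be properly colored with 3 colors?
Yes, G is 3-colorable

A valid 3-coloring: color 1: [5, 7, 10, 11]; color 2: [6, 8, 9, 12]; color 3: [4].
(χ(G) = 3 ≤ 3.)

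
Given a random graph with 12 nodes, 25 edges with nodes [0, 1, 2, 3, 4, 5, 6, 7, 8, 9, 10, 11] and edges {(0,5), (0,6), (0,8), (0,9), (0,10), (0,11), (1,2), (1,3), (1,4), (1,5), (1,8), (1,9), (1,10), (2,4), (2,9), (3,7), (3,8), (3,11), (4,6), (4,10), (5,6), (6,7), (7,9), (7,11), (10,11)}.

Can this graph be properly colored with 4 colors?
A valid 4-coloring: color 1: [0, 1, 7]; color 2: [2, 3, 6, 10]; color 3: [4, 5, 8, 9, 11].
(χ(G) = 3 ≤ 4.)

Yes, G is 4-colorable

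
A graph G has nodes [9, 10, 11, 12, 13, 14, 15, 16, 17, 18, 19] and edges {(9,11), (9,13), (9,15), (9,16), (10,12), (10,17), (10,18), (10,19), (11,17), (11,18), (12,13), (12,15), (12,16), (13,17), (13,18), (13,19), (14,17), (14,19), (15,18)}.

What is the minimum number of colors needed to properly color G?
χ(G) = 2

Clique number ω(G) = 2 (lower bound: χ ≥ ω).
The graph is bipartite (no odd cycle), so 2 colors suffice: χ(G) = 2.
A valid 2-coloring: color 1: [10, 11, 13, 14, 15, 16]; color 2: [9, 12, 17, 18, 19].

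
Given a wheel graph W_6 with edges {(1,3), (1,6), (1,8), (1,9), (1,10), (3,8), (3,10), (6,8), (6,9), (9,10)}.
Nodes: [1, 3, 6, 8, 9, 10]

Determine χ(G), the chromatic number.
Clique number ω(G) = 3 (lower bound: χ ≥ ω).
Odd cycle [10, 9, 6, 8, 3] needs 3 colors (χ ≥ 3).
Vertex 1 is adjacent to every vertex of [3, 6, 8, 9, 10], which already need 3 colors among themselves, so 1 needs a new color (χ ≥ 4).
The coloring below uses 4 colors, so χ(G) = 4.
A valid 4-coloring: color 1: [1]; color 2: [8, 10]; color 3: [3, 9]; color 4: [6].

χ(G) = 4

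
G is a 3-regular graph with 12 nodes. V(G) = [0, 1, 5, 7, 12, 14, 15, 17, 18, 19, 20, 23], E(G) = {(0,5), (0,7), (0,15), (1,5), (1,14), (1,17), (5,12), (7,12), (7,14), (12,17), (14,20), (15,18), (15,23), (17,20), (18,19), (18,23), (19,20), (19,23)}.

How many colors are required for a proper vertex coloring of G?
Clique number ω(G) = 3 (lower bound: χ ≥ ω).
The clique on [18, 19, 23] has size 3, forcing χ ≥ 3, and the coloring below uses 3 colors, so χ(G) = 3.
A valid 3-coloring: color 1: [0, 1, 12, 18, 20]; color 2: [5, 14, 15, 17, 19]; color 3: [7, 23].

χ(G) = 3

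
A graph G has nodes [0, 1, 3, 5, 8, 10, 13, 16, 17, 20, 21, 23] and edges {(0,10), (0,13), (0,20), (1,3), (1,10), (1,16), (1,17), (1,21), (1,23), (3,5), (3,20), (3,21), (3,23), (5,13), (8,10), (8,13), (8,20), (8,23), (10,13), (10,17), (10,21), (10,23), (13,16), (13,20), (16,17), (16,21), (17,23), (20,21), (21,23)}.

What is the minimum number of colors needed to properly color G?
Clique number ω(G) = 4 (lower bound: χ ≥ ω).
The clique on [1, 3, 21, 23] has size 4, forcing χ ≥ 4, and the coloring below uses 4 colors, so χ(G) = 4.
A valid 4-coloring: color 1: [3, 10, 16]; color 2: [13, 17, 21]; color 3: [5, 20, 23]; color 4: [0, 1, 8].

χ(G) = 4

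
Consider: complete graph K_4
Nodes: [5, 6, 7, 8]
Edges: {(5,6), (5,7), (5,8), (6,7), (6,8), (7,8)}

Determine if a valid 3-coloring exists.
The clique on vertices [5, 6, 7, 8] has size 4 > 3, so it alone needs 4 colors.

No, G is not 3-colorable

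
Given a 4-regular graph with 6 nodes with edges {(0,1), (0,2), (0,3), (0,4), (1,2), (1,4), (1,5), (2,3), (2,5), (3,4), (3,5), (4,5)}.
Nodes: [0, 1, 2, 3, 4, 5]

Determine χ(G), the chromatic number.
Clique number ω(G) = 3 (lower bound: χ ≥ ω).
The clique on [0, 1, 2] has size 3, forcing χ ≥ 3, and the coloring below uses 3 colors, so χ(G) = 3.
A valid 3-coloring: color 1: [1, 3]; color 2: [2, 4]; color 3: [0, 5].

χ(G) = 3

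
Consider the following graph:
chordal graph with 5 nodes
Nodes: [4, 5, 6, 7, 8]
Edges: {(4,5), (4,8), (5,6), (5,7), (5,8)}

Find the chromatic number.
Clique number ω(G) = 3 (lower bound: χ ≥ ω).
The clique on [4, 5, 8] has size 3, forcing χ ≥ 3, and the coloring below uses 3 colors, so χ(G) = 3.
A valid 3-coloring: color 1: [5]; color 2: [4, 6, 7]; color 3: [8].

χ(G) = 3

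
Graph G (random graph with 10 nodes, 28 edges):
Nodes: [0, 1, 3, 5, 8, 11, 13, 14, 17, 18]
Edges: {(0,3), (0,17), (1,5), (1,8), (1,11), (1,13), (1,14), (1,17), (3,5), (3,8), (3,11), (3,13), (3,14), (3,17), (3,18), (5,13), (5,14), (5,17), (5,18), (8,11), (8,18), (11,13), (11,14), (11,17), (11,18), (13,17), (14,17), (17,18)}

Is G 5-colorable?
Yes, G is 5-colorable

A valid 5-coloring: color 1: [8, 17]; color 2: [1, 3]; color 3: [0, 5, 11]; color 4: [13, 14, 18].
(χ(G) = 4 ≤ 5.)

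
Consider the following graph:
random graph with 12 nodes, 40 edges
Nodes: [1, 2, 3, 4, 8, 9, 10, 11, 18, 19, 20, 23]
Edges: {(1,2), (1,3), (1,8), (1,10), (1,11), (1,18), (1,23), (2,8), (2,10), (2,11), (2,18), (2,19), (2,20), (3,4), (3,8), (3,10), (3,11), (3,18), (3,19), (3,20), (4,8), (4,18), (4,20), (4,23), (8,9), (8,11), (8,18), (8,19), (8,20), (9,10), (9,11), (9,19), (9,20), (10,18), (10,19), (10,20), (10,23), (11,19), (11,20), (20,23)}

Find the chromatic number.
χ(G) = 5

Clique number ω(G) = 4 (lower bound: χ ≥ ω).
Odd cycle [4, 18, 1, 11, 20] needs 3 colors (χ ≥ 3).
Vertex 3 is adjacent to every vertex of [1, 4, 11, 18, 20], which already need 3 colors among themselves, so 3 needs a new color (χ ≥ 4).
Vertex 8 is adjacent to every vertex of [1, 3, 4, 11, 18, 20], which already need 4 colors among themselves, so 8 needs a new color (χ ≥ 5).
The coloring below uses 5 colors, so χ(G) = 5.
A valid 5-coloring: color 1: [8, 10]; color 2: [2, 3, 9, 23]; color 3: [1, 19, 20]; color 4: [4, 11]; color 5: [18].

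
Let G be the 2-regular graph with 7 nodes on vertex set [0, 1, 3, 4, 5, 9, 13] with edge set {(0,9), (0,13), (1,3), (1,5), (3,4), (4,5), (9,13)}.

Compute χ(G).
χ(G) = 3

Clique number ω(G) = 3 (lower bound: χ ≥ ω).
The clique on [0, 9, 13] has size 3, forcing χ ≥ 3, and the coloring below uses 3 colors, so χ(G) = 3.
A valid 3-coloring: color 1: [1, 4, 13]; color 2: [3, 5, 9]; color 3: [0].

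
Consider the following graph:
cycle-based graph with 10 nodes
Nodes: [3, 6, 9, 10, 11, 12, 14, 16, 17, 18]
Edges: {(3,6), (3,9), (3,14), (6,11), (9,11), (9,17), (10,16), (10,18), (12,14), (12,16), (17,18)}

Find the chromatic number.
Clique number ω(G) = 2 (lower bound: χ ≥ ω).
The graph is bipartite (no odd cycle), so 2 colors suffice: χ(G) = 2.
A valid 2-coloring: color 1: [6, 9, 14, 16, 18]; color 2: [3, 10, 11, 12, 17].

χ(G) = 2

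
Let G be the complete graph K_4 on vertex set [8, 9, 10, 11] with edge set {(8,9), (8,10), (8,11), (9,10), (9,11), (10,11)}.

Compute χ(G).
χ(G) = 4

Clique number ω(G) = 4 (lower bound: χ ≥ ω).
The clique on [8, 9, 10, 11] has size 4, forcing χ ≥ 4, and the coloring below uses 4 colors, so χ(G) = 4.
A valid 4-coloring: color 1: [11]; color 2: [8]; color 3: [9]; color 4: [10].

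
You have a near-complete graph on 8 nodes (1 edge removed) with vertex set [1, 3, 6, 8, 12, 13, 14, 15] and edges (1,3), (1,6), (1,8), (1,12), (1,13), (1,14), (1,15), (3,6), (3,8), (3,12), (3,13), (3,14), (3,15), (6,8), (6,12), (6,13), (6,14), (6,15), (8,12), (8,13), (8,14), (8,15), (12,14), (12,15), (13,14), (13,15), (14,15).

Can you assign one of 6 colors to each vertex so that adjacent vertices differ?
The clique on vertices [1, 3, 6, 8, 12, 14, 15] has size 7 > 6, so it alone needs 7 colors.

No, G is not 6-colorable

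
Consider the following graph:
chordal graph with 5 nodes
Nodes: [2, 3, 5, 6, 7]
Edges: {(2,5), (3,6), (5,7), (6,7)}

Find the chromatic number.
Clique number ω(G) = 2 (lower bound: χ ≥ ω).
The graph is bipartite (no odd cycle), so 2 colors suffice: χ(G) = 2.
A valid 2-coloring: color 1: [5, 6]; color 2: [2, 3, 7].

χ(G) = 2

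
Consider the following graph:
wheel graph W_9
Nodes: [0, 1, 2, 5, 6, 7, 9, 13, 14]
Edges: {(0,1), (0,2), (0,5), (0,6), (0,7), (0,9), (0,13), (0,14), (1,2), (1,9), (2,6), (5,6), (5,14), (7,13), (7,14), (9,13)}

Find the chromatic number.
χ(G) = 3

Clique number ω(G) = 3 (lower bound: χ ≥ ω).
The clique on [0, 1, 9] has size 3, forcing χ ≥ 3, and the coloring below uses 3 colors, so χ(G) = 3.
A valid 3-coloring: color 1: [0]; color 2: [1, 6, 13, 14]; color 3: [2, 5, 7, 9].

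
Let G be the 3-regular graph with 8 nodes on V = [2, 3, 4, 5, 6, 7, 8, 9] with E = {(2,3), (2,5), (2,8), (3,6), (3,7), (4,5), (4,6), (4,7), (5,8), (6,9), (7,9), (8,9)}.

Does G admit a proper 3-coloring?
Yes, G is 3-colorable

A valid 3-coloring: color 1: [2, 4, 9]; color 2: [3, 8]; color 3: [5, 6, 7].
(χ(G) = 3 ≤ 3.)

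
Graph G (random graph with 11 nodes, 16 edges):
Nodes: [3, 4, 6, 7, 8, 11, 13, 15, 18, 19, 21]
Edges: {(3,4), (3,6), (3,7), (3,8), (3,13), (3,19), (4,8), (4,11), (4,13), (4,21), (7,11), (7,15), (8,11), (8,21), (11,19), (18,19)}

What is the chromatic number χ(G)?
Clique number ω(G) = 3 (lower bound: χ ≥ ω).
The clique on [3, 4, 8] has size 3, forcing χ ≥ 3, and the coloring below uses 3 colors, so χ(G) = 3.
A valid 3-coloring: color 1: [3, 11, 15, 18, 21]; color 2: [4, 6, 7, 19]; color 3: [8, 13].

χ(G) = 3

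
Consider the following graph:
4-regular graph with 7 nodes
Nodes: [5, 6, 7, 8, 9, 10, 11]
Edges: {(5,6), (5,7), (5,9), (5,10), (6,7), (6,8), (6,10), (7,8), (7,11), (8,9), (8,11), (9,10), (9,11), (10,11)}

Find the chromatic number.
χ(G) = 4

Clique number ω(G) = 3 (lower bound: χ ≥ ω).
Suppose a proper 3-coloring c exists. The clique [5, 6, 7] takes 3 distinct colors; by symmetry let c(5) = 1, c(6) = 2, c(7) = 3.
- Vertex 8: neighbors [6, 7] already have colors [2, 3] ⇒ c(8) = 1.
- Vertex 10: neighbors [5, 6] already have colors [1, 2] ⇒ c(10) = 3.
- Vertex 9: neighbors [5, 10] already have colors [1, 3] ⇒ c(9) = 2.
- Vertex 11: neighbors [8, 9, 7] already have colors [1, 2, 3] — all 3 colors blocked. Contradiction.
The forced assignments end in a contradiction, so G has no proper 3-coloring (χ ≥ 4).
The coloring below uses 4 colors, so χ(G) = 4.
A valid 4-coloring: color 1: [5, 11]; color 2: [6, 9]; color 3: [7, 10]; color 4: [8].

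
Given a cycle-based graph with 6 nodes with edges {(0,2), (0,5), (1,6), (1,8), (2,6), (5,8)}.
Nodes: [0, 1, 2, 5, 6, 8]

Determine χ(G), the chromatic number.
χ(G) = 2

Clique number ω(G) = 2 (lower bound: χ ≥ ω).
The graph is bipartite (no odd cycle), so 2 colors suffice: χ(G) = 2.
A valid 2-coloring: color 1: [0, 6, 8]; color 2: [1, 2, 5].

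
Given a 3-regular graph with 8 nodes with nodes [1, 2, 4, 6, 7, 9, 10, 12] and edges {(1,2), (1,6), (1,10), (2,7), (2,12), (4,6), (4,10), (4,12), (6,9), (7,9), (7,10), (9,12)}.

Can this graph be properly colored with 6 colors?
A valid 6-coloring: color 1: [1, 7, 12]; color 2: [2, 4, 9]; color 3: [6, 10].
(χ(G) = 3 ≤ 6.)

Yes, G is 6-colorable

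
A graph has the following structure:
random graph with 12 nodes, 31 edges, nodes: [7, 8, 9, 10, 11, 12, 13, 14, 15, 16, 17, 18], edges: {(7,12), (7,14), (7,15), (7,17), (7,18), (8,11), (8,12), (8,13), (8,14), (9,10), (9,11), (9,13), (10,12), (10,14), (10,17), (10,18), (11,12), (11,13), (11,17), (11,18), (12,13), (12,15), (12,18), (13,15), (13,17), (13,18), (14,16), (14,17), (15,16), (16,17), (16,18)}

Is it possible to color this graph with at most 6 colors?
Yes, G is 6-colorable

A valid 6-coloring: color 1: [9, 12, 17]; color 2: [13, 14]; color 3: [7, 10, 11, 16]; color 4: [8, 15, 18].
(χ(G) = 4 ≤ 6.)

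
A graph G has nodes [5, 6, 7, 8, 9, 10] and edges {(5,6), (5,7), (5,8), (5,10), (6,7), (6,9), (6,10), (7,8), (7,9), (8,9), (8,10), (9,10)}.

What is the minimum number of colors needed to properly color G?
χ(G) = 3

Clique number ω(G) = 3 (lower bound: χ ≥ ω).
The clique on [8, 9, 10] has size 3, forcing χ ≥ 3, and the coloring below uses 3 colors, so χ(G) = 3.
A valid 3-coloring: color 1: [5, 9]; color 2: [7, 10]; color 3: [6, 8].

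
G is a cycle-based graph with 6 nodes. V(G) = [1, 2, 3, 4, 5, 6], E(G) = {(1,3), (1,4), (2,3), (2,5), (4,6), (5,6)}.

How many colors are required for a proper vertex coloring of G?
χ(G) = 2

Clique number ω(G) = 2 (lower bound: χ ≥ ω).
The graph is bipartite (no odd cycle), so 2 colors suffice: χ(G) = 2.
A valid 2-coloring: color 1: [1, 2, 6]; color 2: [3, 4, 5].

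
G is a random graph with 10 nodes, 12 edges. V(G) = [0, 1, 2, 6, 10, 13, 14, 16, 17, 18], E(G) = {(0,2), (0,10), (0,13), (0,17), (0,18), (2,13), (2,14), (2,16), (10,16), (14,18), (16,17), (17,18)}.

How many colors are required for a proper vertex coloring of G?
Clique number ω(G) = 3 (lower bound: χ ≥ ω).
The clique on [0, 17, 18] has size 3, forcing χ ≥ 3, and the coloring below uses 3 colors, so χ(G) = 3.
A valid 3-coloring: color 1: [0, 1, 6, 14, 16]; color 2: [2, 10, 18]; color 3: [13, 17].

χ(G) = 3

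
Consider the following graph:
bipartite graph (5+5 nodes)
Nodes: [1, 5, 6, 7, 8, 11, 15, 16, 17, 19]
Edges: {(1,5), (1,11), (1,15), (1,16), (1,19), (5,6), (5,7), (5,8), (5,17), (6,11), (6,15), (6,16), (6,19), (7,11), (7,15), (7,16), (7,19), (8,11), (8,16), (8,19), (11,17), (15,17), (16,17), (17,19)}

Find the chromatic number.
Clique number ω(G) = 2 (lower bound: χ ≥ ω).
The graph is bipartite (no odd cycle), so 2 colors suffice: χ(G) = 2.
A valid 2-coloring: color 1: [5, 11, 15, 16, 19]; color 2: [1, 6, 7, 8, 17].

χ(G) = 2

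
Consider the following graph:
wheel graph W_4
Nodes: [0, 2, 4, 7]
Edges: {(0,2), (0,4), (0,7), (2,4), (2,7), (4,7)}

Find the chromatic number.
Clique number ω(G) = 4 (lower bound: χ ≥ ω).
The clique on [0, 2, 4, 7] has size 4, forcing χ ≥ 4, and the coloring below uses 4 colors, so χ(G) = 4.
A valid 4-coloring: color 1: [2]; color 2: [7]; color 3: [4]; color 4: [0].

χ(G) = 4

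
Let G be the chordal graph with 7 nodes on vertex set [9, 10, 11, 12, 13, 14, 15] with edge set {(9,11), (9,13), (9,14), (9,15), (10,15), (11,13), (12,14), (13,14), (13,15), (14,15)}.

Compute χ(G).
χ(G) = 4

Clique number ω(G) = 4 (lower bound: χ ≥ ω).
The clique on [9, 13, 14, 15] has size 4, forcing χ ≥ 4, and the coloring below uses 4 colors, so χ(G) = 4.
A valid 4-coloring: color 1: [10, 11, 14]; color 2: [12, 15]; color 3: [13]; color 4: [9].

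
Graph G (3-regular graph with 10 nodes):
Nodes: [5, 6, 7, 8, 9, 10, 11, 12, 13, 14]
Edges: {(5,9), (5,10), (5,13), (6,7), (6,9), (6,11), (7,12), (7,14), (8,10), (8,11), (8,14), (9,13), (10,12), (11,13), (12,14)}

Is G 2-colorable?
The clique on vertices [5, 9, 13] has size 3 > 2, so it alone needs 3 colors.

No, G is not 2-colorable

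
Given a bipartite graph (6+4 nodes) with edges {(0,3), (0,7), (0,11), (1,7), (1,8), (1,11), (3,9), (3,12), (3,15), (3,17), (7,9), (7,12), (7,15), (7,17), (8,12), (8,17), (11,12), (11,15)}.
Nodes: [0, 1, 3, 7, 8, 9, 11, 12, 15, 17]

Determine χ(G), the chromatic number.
χ(G) = 2

Clique number ω(G) = 2 (lower bound: χ ≥ ω).
The graph is bipartite (no odd cycle), so 2 colors suffice: χ(G) = 2.
A valid 2-coloring: color 1: [3, 7, 8, 11]; color 2: [0, 1, 9, 12, 15, 17].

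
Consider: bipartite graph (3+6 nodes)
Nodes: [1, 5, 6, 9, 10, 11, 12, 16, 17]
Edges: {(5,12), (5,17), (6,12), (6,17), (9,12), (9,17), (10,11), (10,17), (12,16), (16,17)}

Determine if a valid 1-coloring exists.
Edge (10,11) forces its endpoints to differ, so 1 color is not enough.

No, G is not 1-colorable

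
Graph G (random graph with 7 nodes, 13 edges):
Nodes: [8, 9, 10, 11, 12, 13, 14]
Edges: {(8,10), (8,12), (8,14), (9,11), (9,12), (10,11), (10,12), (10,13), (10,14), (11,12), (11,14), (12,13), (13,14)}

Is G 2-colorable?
No, G is not 2-colorable

The clique on vertices [9, 11, 12] has size 3 > 2, so it alone needs 3 colors.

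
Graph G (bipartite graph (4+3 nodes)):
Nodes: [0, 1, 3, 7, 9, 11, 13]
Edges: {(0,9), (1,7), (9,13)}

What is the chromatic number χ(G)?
Clique number ω(G) = 2 (lower bound: χ ≥ ω).
The graph is bipartite (no odd cycle), so 2 colors suffice: χ(G) = 2.
A valid 2-coloring: color 1: [3, 7, 9, 11]; color 2: [0, 1, 13].

χ(G) = 2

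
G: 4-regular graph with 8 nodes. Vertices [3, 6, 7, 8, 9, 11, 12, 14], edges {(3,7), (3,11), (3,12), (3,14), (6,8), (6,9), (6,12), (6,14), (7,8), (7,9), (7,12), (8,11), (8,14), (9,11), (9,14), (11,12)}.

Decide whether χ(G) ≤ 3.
A valid 3-coloring: color 1: [12, 14]; color 2: [6, 7, 11]; color 3: [3, 8, 9].
(χ(G) = 3 ≤ 3.)

Yes, G is 3-colorable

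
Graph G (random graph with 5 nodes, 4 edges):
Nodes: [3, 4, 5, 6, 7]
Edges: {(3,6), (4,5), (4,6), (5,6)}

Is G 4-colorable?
Yes, G is 4-colorable

A valid 4-coloring: color 1: [6, 7]; color 2: [3, 5]; color 3: [4].
(χ(G) = 3 ≤ 4.)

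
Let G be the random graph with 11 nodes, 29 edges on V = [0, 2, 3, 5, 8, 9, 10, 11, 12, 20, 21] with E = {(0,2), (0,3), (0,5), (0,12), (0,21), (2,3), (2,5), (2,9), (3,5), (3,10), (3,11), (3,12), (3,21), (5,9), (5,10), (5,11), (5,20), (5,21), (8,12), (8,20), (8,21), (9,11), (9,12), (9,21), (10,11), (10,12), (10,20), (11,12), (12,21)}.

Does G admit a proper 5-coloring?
Yes, G is 5-colorable

A valid 5-coloring: color 1: [5, 12]; color 2: [3, 8, 9]; color 3: [2, 10, 21]; color 4: [0, 11, 20].
(χ(G) = 4 ≤ 5.)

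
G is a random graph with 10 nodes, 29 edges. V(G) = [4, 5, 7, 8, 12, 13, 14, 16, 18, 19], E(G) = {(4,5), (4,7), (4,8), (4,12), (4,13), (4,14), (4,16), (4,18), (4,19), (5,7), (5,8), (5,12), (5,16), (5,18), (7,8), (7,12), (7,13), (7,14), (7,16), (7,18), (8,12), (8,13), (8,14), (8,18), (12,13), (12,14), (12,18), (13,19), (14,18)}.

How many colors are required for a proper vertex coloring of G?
Clique number ω(G) = 6 (lower bound: χ ≥ ω).
The clique on [4, 5, 7, 8, 12, 18] has size 6, forcing χ ≥ 6, and the coloring below uses 6 colors, so χ(G) = 6.
A valid 6-coloring: color 1: [4]; color 2: [7, 19]; color 3: [8, 16]; color 4: [12]; color 5: [13, 18]; color 6: [5, 14].

χ(G) = 6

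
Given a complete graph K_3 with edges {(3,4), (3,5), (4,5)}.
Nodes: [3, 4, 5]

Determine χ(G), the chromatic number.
Clique number ω(G) = 3 (lower bound: χ ≥ ω).
The clique on [3, 4, 5] has size 3, forcing χ ≥ 3, and the coloring below uses 3 colors, so χ(G) = 3.
A valid 3-coloring: color 1: [5]; color 2: [3]; color 3: [4].

χ(G) = 3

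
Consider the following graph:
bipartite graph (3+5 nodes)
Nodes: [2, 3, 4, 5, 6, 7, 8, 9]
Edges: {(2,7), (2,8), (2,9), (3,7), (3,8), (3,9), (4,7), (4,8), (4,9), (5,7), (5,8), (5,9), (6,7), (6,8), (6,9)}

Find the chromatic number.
Clique number ω(G) = 2 (lower bound: χ ≥ ω).
The graph is bipartite (no odd cycle), so 2 colors suffice: χ(G) = 2.
A valid 2-coloring: color 1: [7, 8, 9]; color 2: [2, 3, 4, 5, 6].

χ(G) = 2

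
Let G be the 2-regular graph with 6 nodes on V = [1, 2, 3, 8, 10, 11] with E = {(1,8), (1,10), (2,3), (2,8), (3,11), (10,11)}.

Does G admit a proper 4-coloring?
A valid 4-coloring: color 1: [3, 8, 10]; color 2: [1, 2, 11].
(χ(G) = 2 ≤ 4.)

Yes, G is 4-colorable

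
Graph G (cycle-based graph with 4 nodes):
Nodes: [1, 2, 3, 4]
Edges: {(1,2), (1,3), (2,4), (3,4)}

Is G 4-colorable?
A valid 4-coloring: color 1: [2, 3]; color 2: [1, 4].
(χ(G) = 2 ≤ 4.)

Yes, G is 4-colorable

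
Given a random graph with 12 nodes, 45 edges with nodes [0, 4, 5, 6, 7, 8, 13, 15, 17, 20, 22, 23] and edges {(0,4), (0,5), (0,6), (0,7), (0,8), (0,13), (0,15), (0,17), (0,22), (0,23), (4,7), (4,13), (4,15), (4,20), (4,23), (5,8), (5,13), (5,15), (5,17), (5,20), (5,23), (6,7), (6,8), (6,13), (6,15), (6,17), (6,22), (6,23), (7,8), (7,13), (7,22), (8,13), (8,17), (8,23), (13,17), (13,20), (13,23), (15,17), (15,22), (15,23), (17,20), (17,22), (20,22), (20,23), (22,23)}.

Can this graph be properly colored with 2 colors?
The clique on vertices [0, 5, 8, 13, 17] has size 5 > 2, so it alone needs 5 colors.

No, G is not 2-colorable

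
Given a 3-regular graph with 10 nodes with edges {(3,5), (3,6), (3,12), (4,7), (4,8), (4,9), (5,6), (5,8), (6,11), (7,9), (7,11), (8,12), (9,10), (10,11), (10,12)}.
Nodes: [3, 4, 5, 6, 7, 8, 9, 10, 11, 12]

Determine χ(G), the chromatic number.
χ(G) = 3

Clique number ω(G) = 3 (lower bound: χ ≥ ω).
The clique on [3, 5, 6] has size 3, forcing χ ≥ 3, and the coloring below uses 3 colors, so χ(G) = 3.
A valid 3-coloring: color 1: [4, 5, 11, 12]; color 2: [6, 7, 8, 10]; color 3: [3, 9].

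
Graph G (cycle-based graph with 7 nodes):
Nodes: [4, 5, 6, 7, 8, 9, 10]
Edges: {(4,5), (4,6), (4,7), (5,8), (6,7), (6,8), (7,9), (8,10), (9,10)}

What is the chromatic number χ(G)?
Clique number ω(G) = 3 (lower bound: χ ≥ ω).
The clique on [4, 6, 7] has size 3, forcing χ ≥ 3, and the coloring below uses 3 colors, so χ(G) = 3.
A valid 3-coloring: color 1: [7, 8]; color 2: [4, 9]; color 3: [5, 6, 10].

χ(G) = 3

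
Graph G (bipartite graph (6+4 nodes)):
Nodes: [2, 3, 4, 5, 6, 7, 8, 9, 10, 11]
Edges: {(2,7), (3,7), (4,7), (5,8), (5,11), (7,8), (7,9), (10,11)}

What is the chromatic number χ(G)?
Clique number ω(G) = 2 (lower bound: χ ≥ ω).
The graph is bipartite (no odd cycle), so 2 colors suffice: χ(G) = 2.
A valid 2-coloring: color 1: [5, 6, 7, 10]; color 2: [2, 3, 4, 8, 9, 11].

χ(G) = 2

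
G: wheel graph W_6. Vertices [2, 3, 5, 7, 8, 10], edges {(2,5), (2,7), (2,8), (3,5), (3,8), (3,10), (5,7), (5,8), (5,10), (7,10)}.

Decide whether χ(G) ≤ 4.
Yes, G is 4-colorable

A valid 4-coloring: color 1: [5]; color 2: [7, 8]; color 3: [2, 3]; color 4: [10].
(χ(G) = 4 ≤ 4.)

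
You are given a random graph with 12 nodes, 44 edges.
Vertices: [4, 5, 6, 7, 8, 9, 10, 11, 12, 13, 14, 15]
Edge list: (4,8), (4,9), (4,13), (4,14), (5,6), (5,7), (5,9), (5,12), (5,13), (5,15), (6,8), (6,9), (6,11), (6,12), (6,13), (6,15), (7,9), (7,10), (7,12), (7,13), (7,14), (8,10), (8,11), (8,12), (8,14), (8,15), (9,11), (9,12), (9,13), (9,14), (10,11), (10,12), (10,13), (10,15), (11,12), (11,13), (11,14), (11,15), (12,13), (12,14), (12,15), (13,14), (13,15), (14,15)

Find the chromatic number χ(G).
Clique number ω(G) = 5 (lower bound: χ ≥ ω).
Odd cycle [14, 11, 6, 5, 7] needs 3 colors (χ ≥ 3).
Vertex 9 is adjacent to every vertex of [5, 6, 7, 11, 14], which already need 3 colors among themselves, so 9 needs a new color (χ ≥ 4).
Vertex 13 is adjacent to every vertex of [5, 6, 7, 9, 11, 14], which already need 4 colors among themselves, so 13 needs a new color (χ ≥ 5).
Vertex 12 is adjacent to every vertex of [5, 6, 7, 9, 11, 13, 14], which already need 5 colors among themselves, so 12 needs a new color (χ ≥ 6).
The coloring below uses 6 colors, so χ(G) = 6.
A valid 6-coloring: color 1: [8, 13]; color 2: [4, 12]; color 3: [7, 11]; color 4: [9, 15]; color 5: [6, 10, 14]; color 6: [5].

χ(G) = 6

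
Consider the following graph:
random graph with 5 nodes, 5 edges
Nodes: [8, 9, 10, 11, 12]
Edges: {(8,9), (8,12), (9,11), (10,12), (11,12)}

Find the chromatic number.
Clique number ω(G) = 2 (lower bound: χ ≥ ω).
The graph is bipartite (no odd cycle), so 2 colors suffice: χ(G) = 2.
A valid 2-coloring: color 1: [9, 12]; color 2: [8, 10, 11].

χ(G) = 2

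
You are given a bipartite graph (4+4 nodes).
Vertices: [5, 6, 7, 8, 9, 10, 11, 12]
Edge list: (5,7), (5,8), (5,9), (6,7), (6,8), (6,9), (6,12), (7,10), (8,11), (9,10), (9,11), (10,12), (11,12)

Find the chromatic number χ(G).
Clique number ω(G) = 2 (lower bound: χ ≥ ω).
The graph is bipartite (no odd cycle), so 2 colors suffice: χ(G) = 2.
A valid 2-coloring: color 1: [5, 6, 10, 11]; color 2: [7, 8, 9, 12].

χ(G) = 2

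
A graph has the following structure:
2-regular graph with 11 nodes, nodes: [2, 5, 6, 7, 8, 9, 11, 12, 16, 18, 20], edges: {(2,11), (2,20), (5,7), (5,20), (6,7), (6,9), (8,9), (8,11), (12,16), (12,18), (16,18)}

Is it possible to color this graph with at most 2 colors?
The clique on vertices [12, 16, 18] has size 3 > 2, so it alone needs 3 colors.

No, G is not 2-colorable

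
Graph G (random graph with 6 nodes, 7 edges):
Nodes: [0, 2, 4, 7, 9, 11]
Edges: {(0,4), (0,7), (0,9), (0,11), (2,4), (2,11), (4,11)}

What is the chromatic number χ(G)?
χ(G) = 3

Clique number ω(G) = 3 (lower bound: χ ≥ ω).
The clique on [0, 4, 11] has size 3, forcing χ ≥ 3, and the coloring below uses 3 colors, so χ(G) = 3.
A valid 3-coloring: color 1: [0, 2]; color 2: [7, 9, 11]; color 3: [4].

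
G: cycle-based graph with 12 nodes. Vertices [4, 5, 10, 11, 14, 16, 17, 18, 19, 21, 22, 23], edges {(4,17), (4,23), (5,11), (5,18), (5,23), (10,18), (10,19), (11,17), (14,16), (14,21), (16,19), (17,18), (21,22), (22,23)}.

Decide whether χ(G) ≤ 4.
A valid 4-coloring: color 1: [11, 16, 18, 21, 23]; color 2: [5, 14, 17, 19, 22]; color 3: [4, 10].
(χ(G) = 3 ≤ 4.)

Yes, G is 4-colorable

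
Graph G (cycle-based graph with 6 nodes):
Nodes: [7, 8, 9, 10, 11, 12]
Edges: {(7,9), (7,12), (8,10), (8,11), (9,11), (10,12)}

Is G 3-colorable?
Yes, G is 3-colorable

A valid 3-coloring: color 1: [8, 9, 12]; color 2: [7, 10, 11].
(χ(G) = 2 ≤ 3.)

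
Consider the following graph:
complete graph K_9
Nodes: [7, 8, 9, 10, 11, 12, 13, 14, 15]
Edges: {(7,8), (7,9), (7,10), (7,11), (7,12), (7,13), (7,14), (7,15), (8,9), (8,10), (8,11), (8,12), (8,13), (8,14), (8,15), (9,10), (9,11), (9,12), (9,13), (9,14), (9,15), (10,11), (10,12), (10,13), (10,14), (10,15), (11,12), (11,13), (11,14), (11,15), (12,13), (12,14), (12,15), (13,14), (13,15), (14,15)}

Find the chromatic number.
Clique number ω(G) = 9 (lower bound: χ ≥ ω).
The clique on [7, 8, 9, 10, 11, 12, 13, 14, 15] has size 9, forcing χ ≥ 9, and the coloring below uses 9 colors, so χ(G) = 9.
A valid 9-coloring: color 1: [8]; color 2: [12]; color 3: [13]; color 4: [14]; color 5: [10]; color 6: [11]; color 7: [7]; color 8: [15]; color 9: [9].

χ(G) = 9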